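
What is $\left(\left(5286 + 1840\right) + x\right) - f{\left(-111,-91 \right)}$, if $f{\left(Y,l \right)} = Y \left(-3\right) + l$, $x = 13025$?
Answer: $19909$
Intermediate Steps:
$f{\left(Y,l \right)} = l - 3 Y$ ($f{\left(Y,l \right)} = - 3 Y + l = l - 3 Y$)
$\left(\left(5286 + 1840\right) + x\right) - f{\left(-111,-91 \right)} = \left(\left(5286 + 1840\right) + 13025\right) - \left(-91 - -333\right) = \left(7126 + 13025\right) - \left(-91 + 333\right) = 20151 - 242 = 19909$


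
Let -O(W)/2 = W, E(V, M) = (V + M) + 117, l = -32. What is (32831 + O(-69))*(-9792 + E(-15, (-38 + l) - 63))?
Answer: -323854487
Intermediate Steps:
E(V, M) = 117 + M + V (E(V, M) = (M + V) + 117 = 117 + M + V)
O(W) = -2*W
(32831 + O(-69))*(-9792 + E(-15, (-38 + l) - 63)) = (32831 - 2*(-69))*(-9792 + (117 + ((-38 - 32) - 63) - 15)) = (32831 + 138)*(-9792 + (117 + (-70 - 63) - 15)) = 32969*(-9792 + (117 - 133 - 15)) = 32969*(-9792 - 31) = 32969*(-9823) = -323854487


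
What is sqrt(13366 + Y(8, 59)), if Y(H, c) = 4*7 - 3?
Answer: sqrt(13391) ≈ 115.72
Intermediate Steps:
Y(H, c) = 25 (Y(H, c) = 28 - 3 = 25)
sqrt(13366 + Y(8, 59)) = sqrt(13366 + 25) = sqrt(13391)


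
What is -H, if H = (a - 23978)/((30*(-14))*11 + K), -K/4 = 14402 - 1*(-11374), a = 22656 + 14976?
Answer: 6827/53862 ≈ 0.12675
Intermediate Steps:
a = 37632
K = -103104 (K = -4*(14402 - 1*(-11374)) = -4*(14402 + 11374) = -4*25776 = -103104)
H = -6827/53862 (H = (37632 - 23978)/((30*(-14))*11 - 103104) = 13654/(-420*11 - 103104) = 13654/(-4620 - 103104) = 13654/(-107724) = 13654*(-1/107724) = -6827/53862 ≈ -0.12675)
-H = -1*(-6827/53862) = 6827/53862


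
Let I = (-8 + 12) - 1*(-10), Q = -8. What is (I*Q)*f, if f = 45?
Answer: -5040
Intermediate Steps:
I = 14 (I = 4 + 10 = 14)
(I*Q)*f = (14*(-8))*45 = -112*45 = -5040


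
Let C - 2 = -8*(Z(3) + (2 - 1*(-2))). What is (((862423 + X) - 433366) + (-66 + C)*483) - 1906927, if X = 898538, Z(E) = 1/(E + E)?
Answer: -626344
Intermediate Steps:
Z(E) = 1/(2*E)
C = -94/3 (C = 2 - 8*((1/2)/3 + (2 - 1*(-2))) = 2 - 8*((1/2)*(1/3) + (2 + 2)) = 2 - 8*(1/6 + 4) = 2 - 8*25/6 = 2 - 100/3 = -94/3 ≈ -31.333)
(((862423 + X) - 433366) + (-66 + C)*483) - 1906927 = (((862423 + 898538) - 433366) + (-66 - 94/3)*483) - 1906927 = ((1760961 - 433366) - 292/3*483) - 1906927 = (1327595 - 47012) - 1906927 = 1280583 - 1906927 = -626344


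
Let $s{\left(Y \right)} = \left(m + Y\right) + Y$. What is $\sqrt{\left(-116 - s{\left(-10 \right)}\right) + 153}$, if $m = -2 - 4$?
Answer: $3 \sqrt{7} \approx 7.9373$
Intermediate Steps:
$m = -6$
$s{\left(Y \right)} = -6 + 2 Y$ ($s{\left(Y \right)} = \left(-6 + Y\right) + Y = -6 + 2 Y$)
$\sqrt{\left(-116 - s{\left(-10 \right)}\right) + 153} = \sqrt{\left(-116 - \left(-6 + 2 \left(-10\right)\right)\right) + 153} = \sqrt{\left(-116 - \left(-6 - 20\right)\right) + 153} = \sqrt{\left(-116 - -26\right) + 153} = \sqrt{\left(-116 + 26\right) + 153} = \sqrt{-90 + 153} = \sqrt{63} = 3 \sqrt{7}$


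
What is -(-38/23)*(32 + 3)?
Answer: 1330/23 ≈ 57.826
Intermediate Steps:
-(-38/23)*(32 + 3) = -(-38*1/23)*35 = -(-38)*35/23 = -1*(-1330/23) = 1330/23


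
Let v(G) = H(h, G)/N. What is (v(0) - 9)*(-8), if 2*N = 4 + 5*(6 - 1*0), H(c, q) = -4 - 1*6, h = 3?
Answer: 1304/17 ≈ 76.706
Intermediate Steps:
H(c, q) = -10 (H(c, q) = -4 - 6 = -10)
N = 17 (N = (4 + 5*(6 - 1*0))/2 = (4 + 5*(6 + 0))/2 = (4 + 5*6)/2 = (4 + 30)/2 = (½)*34 = 17)
v(G) = -10/17
(v(0) - 9)*(-8) = (-10/17 - 9)*(-8) = -163/17*(-8) = 1304/17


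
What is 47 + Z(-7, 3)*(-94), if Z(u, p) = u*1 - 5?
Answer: 1175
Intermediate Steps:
Z(u, p) = -5 + u (Z(u, p) = u - 5 = -5 + u)
47 + Z(-7, 3)*(-94) = 47 + (-5 - 7)*(-94) = 47 - 12*(-94) = 47 + 1128 = 1175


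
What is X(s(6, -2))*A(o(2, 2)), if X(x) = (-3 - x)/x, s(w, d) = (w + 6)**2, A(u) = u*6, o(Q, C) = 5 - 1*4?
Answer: -49/8 ≈ -6.1250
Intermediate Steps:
o(Q, C) = 1 (o(Q, C) = 5 - 4 = 1)
A(u) = 6*u
s(w, d) = (6 + w)**2
X(x) = (-3 - x)/x
X(s(6, -2))*A(o(2, 2)) = ((-3 - (6 + 6)**2)/((6 + 6)**2))*(6*1) = ((-3 - 1*12**2)/(12**2))*6 = ((-3 - 1*144)/144)*6 = ((-3 - 144)/144)*6 = ((1/144)*(-147))*6 = -49/48*6 = -49/8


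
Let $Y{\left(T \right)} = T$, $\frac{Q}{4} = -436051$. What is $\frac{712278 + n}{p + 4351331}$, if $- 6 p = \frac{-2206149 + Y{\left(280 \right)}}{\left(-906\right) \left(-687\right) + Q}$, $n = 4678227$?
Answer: $\frac{36281828879460}{29287466545183} \approx 1.2388$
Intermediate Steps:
$Q = -1744204$ ($Q = 4 \left(-436051\right) = -1744204$)
$p = - \frac{2205869}{6730692}$ ($p = - \frac{\left(-2206149 + 280\right) \frac{1}{\left(-906\right) \left(-687\right) - 1744204}}{6} = - \frac{\left(-2205869\right) \frac{1}{622422 - 1744204}}{6} = - \frac{\left(-2205869\right) \frac{1}{-1121782}}{6} = - \frac{\left(-2205869\right) \left(- \frac{1}{1121782}\right)}{6} = \left(- \frac{1}{6}\right) \frac{2205869}{1121782} = - \frac{2205869}{6730692} \approx -0.32773$)
$\frac{712278 + n}{p + 4351331} = \frac{712278 + 4678227}{- \frac{2205869}{6730692} + 4351331} = \frac{5390505}{\frac{29287466545183}{6730692}} = 5390505 \cdot \frac{6730692}{29287466545183} = \frac{36281828879460}{29287466545183}$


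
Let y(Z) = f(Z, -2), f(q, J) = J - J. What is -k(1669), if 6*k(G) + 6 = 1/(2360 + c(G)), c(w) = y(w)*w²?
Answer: 14159/14160 ≈ 0.99993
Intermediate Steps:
f(q, J) = 0
y(Z) = 0
c(w) = 0 (c(w) = 0*w² = 0)
k(G) = -14159/14160 (k(G) = -1 + 1/(6*(2360 + 0)) = -1 + (⅙)/2360 = -1 + (⅙)*(1/2360) = -1 + 1/14160 = -14159/14160)
-k(1669) = -1*(-14159/14160) = 14159/14160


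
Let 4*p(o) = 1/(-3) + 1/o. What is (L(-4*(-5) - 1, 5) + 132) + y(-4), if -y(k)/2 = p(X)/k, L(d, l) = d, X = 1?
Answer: 1813/12 ≈ 151.08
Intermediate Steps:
p(o) = -1/12 + 1/(4*o) (p(o) = (1/(-3) + 1/o)/4 = (1*(-⅓) + 1/o)/4 = (-⅓ + 1/o)/4 = -1/12 + 1/(4*o))
y(k) = -1/(3*k) (y(k) = -2*(1/12)*(3 - 1*1)/1/k = -2*(1/12)*1*(3 - 1)/k = -2*(1/12)*1*2/k = -1/(3*k))
(L(-4*(-5) - 1, 5) + 132) + y(-4) = ((-4*(-5) - 1) + 132) - ⅓/(-4) = ((20 - 1) + 132) - ⅓*(-¼) = (19 + 132) + 1/12 = 151 + 1/12 = 1813/12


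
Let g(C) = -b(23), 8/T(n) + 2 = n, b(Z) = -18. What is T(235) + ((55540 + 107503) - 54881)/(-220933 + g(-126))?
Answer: -23434426/51473195 ≈ -0.45527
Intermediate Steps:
T(n) = 8/(-2 + n)
g(C) = 18 (g(C) = -1*(-18) = 18)
T(235) + ((55540 + 107503) - 54881)/(-220933 + g(-126)) = 8/(-2 + 235) + ((55540 + 107503) - 54881)/(-220933 + 18) = 8/233 + (163043 - 54881)/(-220915) = 8*(1/233) + 108162*(-1/220915) = 8/233 - 108162/220915 = -23434426/51473195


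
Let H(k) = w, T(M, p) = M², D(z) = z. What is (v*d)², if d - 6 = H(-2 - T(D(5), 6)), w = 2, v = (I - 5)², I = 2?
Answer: 5184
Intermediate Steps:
v = 9 (v = (2 - 5)² = (-3)² = 9)
H(k) = 2
d = 8 (d = 6 + 2 = 8)
(v*d)² = (9*8)² = 72² = 5184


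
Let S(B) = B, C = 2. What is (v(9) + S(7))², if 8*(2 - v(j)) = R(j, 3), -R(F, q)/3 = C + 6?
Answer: 144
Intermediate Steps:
R(F, q) = -24 (R(F, q) = -3*(2 + 6) = -3*8 = -24)
v(j) = 5 (v(j) = 2 - ⅛*(-24) = 2 + 3 = 5)
(v(9) + S(7))² = (5 + 7)² = 12² = 144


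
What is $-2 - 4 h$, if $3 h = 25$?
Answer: $- \frac{106}{3} \approx -35.333$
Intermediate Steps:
$h = \frac{25}{3}$ ($h = \frac{1}{3} \cdot 25 = \frac{25}{3} \approx 8.3333$)
$-2 - 4 h = -2 - \frac{100}{3} = - \frac{106}{3}$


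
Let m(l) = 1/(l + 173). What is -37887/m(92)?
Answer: -10040055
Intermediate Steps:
m(l) = 1/(173 + l)
-37887/m(92) = -37887/(1/(173 + 92)) = -37887/(1/265) = -37887/1/265 = -37887*265 = -10040055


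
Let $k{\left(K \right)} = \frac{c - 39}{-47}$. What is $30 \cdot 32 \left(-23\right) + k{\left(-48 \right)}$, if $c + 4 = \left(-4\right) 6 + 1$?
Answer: $- \frac{1037694}{47} \approx -22079.0$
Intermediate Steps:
$c = -27$ ($c = -4 + \left(\left(-4\right) 6 + 1\right) = -4 + \left(-24 + 1\right) = -4 - 23 = -27$)
$k{\left(K \right)} = \frac{66}{47}$ ($k{\left(K \right)} = \frac{-27 - 39}{-47} = \left(-27 - 39\right) \left(- \frac{1}{47}\right) = \left(-66\right) \left(- \frac{1}{47}\right) = \frac{66}{47}$)
$30 \cdot 32 \left(-23\right) + k{\left(-48 \right)} = 30 \cdot 32 \left(-23\right) + \frac{66}{47} = 960 \left(-23\right) + \frac{66}{47} = -22080 + \frac{66}{47} = - \frac{1037694}{47}$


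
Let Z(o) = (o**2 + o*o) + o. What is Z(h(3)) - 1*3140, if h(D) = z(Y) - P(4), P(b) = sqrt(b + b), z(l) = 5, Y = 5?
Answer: -3069 - 42*sqrt(2) ≈ -3128.4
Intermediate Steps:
P(b) = sqrt(2)*sqrt(b) (P(b) = sqrt(2*b) = sqrt(2)*sqrt(b))
h(D) = 5 - 2*sqrt(2) (h(D) = 5 - sqrt(2)*sqrt(4) = 5 - sqrt(2)*2 = 5 - 2*sqrt(2))
Z(o) = o + 2*o**2 (Z(o) = (o**2 + o**2) + o = 2*o**2 + o = o + 2*o**2)
Z(h(3)) - 1*3140 = (5 - 2*sqrt(2))*(1 + 2*(5 - 2*sqrt(2))) - 1*3140 = (5 - 2*sqrt(2))*(1 + (10 - 4*sqrt(2))) - 3140 = (5 - 2*sqrt(2))*(11 - 4*sqrt(2)) - 3140 = -3140 + (5 - 2*sqrt(2))*(11 - 4*sqrt(2))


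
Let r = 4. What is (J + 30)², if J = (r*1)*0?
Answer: 900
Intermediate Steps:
J = 0 (J = (4*1)*0 = 4*0 = 0)
(J + 30)² = (0 + 30)² = 30² = 900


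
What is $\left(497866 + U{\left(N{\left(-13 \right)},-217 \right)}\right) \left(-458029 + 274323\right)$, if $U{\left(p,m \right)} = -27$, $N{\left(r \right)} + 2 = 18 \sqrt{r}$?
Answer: $-91456011334$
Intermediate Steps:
$N{\left(r \right)} = -2 + 18 \sqrt{r}$
$\left(497866 + U{\left(N{\left(-13 \right)},-217 \right)}\right) \left(-458029 + 274323\right) = \left(497866 - 27\right) \left(-458029 + 274323\right) = 497839 \left(-183706\right) = -91456011334$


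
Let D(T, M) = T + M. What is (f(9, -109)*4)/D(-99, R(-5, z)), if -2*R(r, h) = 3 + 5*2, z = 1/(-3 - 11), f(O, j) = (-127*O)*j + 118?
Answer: -997640/211 ≈ -4728.1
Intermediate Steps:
f(O, j) = 118 - 127*O*j (f(O, j) = -127*O*j + 118 = 118 - 127*O*j)
z = -1/14 (z = 1/(-14) = -1/14 ≈ -0.071429)
R(r, h) = -13/2 (R(r, h) = -(3 + 5*2)/2 = -(3 + 10)/2 = -½*13 = -13/2)
D(T, M) = M + T
(f(9, -109)*4)/D(-99, R(-5, z)) = ((118 - 127*9*(-109))*4)/(-13/2 - 99) = ((118 + 124587)*4)/(-211/2) = (124705*4)*(-2/211) = 498820*(-2/211) = -997640/211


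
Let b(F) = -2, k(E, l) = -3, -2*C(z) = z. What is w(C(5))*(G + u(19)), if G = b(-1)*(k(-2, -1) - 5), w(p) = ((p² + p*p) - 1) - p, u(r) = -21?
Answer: -70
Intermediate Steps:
C(z) = -z/2
w(p) = -1 - p + 2*p² (w(p) = ((p² + p²) - 1) - p = (2*p² - 1) - p = (-1 + 2*p²) - p = -1 - p + 2*p²)
G = 16 (G = -2*(-3 - 5) = -2*(-8) = 16)
w(C(5))*(G + u(19)) = (-1 - (-1)*5/2 + 2*(-½*5)²)*(16 - 21) = (-1 - 1*(-5/2) + 2*(-5/2)²)*(-5) = (-1 + 5/2 + 2*(25/4))*(-5) = (-1 + 5/2 + 25/2)*(-5) = 14*(-5) = -70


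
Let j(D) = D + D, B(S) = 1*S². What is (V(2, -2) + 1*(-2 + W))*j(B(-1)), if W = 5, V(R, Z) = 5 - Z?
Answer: 20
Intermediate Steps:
B(S) = S²
j(D) = 2*D
(V(2, -2) + 1*(-2 + W))*j(B(-1)) = ((5 - 1*(-2)) + 1*(-2 + 5))*(2*(-1)²) = ((5 + 2) + 1*3)*(2*1) = (7 + 3)*2 = 10*2 = 20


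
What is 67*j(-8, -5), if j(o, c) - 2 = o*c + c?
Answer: 2479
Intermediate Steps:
j(o, c) = 2 + c + c*o (j(o, c) = 2 + (o*c + c) = 2 + (c*o + c) = 2 + (c + c*o) = 2 + c + c*o)
67*j(-8, -5) = 67*(2 - 5 - 5*(-8)) = 67*(2 - 5 + 40) = 67*37 = 2479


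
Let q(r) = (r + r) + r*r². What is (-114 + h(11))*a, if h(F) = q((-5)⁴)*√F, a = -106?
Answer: 12084 - 25879038750*√11 ≈ -8.5831e+10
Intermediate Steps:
q(r) = r³ + 2*r (q(r) = 2*r + r³ = r³ + 2*r)
h(F) = 244141875*√F (h(F) = ((-5)⁴*(2 + ((-5)⁴)²))*√F = (625*(2 + 625²))*√F = (625*(2 + 390625))*√F = (625*390627)*√F = 244141875*√F)
(-114 + h(11))*a = (-114 + 244141875*√11)*(-106) = 12084 - 25879038750*√11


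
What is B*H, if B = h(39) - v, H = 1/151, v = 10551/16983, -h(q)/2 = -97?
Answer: 1094717/854811 ≈ 1.2807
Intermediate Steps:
h(q) = 194 (h(q) = -2*(-97) = 194)
v = 3517/5661 (v = 10551*(1/16983) = 3517/5661 ≈ 0.62127)
H = 1/151 ≈ 0.0066225
B = 1094717/5661 (B = 194 - 1*3517/5661 = 194 - 3517/5661 = 1094717/5661 ≈ 193.38)
B*H = (1094717/5661)*(1/151) = 1094717/854811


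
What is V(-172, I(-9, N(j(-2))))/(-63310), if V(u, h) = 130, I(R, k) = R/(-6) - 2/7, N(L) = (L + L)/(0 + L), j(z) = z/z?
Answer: -1/487 ≈ -0.0020534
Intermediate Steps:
j(z) = 1
N(L) = 2 (N(L) = (2*L)/L = 2)
I(R, k) = -2/7 - R/6 (I(R, k) = R*(-1/6) - 2*1/7 = -R/6 - 2/7 = -2/7 - R/6)
V(-172, I(-9, N(j(-2))))/(-63310) = 130/(-63310) = 130*(-1/63310) = -1/487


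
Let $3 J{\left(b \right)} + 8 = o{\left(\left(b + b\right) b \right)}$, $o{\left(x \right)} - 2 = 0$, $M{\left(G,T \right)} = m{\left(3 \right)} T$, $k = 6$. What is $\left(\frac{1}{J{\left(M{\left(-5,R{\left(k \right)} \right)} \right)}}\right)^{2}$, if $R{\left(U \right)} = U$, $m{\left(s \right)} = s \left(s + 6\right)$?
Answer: $\frac{1}{4} \approx 0.25$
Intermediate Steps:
$m{\left(s \right)} = s \left(6 + s\right)$
$M{\left(G,T \right)} = 27 T$ ($M{\left(G,T \right)} = 3 \left(6 + 3\right) T = 3 \cdot 9 T = 27 T$)
$o{\left(x \right)} = 2$ ($o{\left(x \right)} = 2 + 0 = 2$)
$J{\left(b \right)} = -2$ ($J{\left(b \right)} = - \frac{8}{3} + \frac{1}{3} \cdot 2 = - \frac{8}{3} + \frac{2}{3} = -2$)
$\left(\frac{1}{J{\left(M{\left(-5,R{\left(k \right)} \right)} \right)}}\right)^{2} = \left(\frac{1}{-2}\right)^{2} = \left(- \frac{1}{2}\right)^{2} = \frac{1}{4}$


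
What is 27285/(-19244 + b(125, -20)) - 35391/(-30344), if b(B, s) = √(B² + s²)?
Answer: -2826964903959/11236853865784 - 136425*√641/370315511 ≈ -0.26091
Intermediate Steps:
27285/(-19244 + b(125, -20)) - 35391/(-30344) = 27285/(-19244 + √(125² + (-20)²)) - 35391/(-30344) = 27285/(-19244 + √(15625 + 400)) - 35391*(-1/30344) = 27285/(-19244 + √16025) + 35391/30344 = 27285/(-19244 + 5*√641) + 35391/30344 = 35391/30344 + 27285/(-19244 + 5*√641)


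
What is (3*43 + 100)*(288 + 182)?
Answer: 107630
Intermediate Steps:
(3*43 + 100)*(288 + 182) = (129 + 100)*470 = 229*470 = 107630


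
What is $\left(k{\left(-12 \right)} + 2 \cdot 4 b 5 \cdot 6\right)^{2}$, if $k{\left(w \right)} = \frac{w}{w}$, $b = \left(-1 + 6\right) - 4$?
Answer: $58081$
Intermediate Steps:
$b = 1$ ($b = 5 - 4 = 1$)
$k{\left(w \right)} = 1$
$\left(k{\left(-12 \right)} + 2 \cdot 4 b 5 \cdot 6\right)^{2} = \left(1 + 2 \cdot 4 \cdot 1 \cdot 5 \cdot 6\right)^{2} = \left(1 + 8 \cdot 1 \cdot 5 \cdot 6\right)^{2} = \left(1 + 8 \cdot 5 \cdot 6\right)^{2} = \left(1 + 40 \cdot 6\right)^{2} = \left(1 + 240\right)^{2} = 241^{2} = 58081$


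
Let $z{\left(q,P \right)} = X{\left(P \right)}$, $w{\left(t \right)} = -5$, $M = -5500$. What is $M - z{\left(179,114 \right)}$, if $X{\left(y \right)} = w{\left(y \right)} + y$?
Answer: $-5609$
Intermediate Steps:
$X{\left(y \right)} = -5 + y$
$z{\left(q,P \right)} = -5 + P$
$M - z{\left(179,114 \right)} = -5500 - \left(-5 + 114\right) = -5500 - 109 = -5609$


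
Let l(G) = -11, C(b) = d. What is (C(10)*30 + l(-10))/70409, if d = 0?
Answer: -11/70409 ≈ -0.00015623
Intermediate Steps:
C(b) = 0
(C(10)*30 + l(-10))/70409 = (0*30 - 11)/70409 = (0 - 11)*(1/70409) = -11*1/70409 = -11/70409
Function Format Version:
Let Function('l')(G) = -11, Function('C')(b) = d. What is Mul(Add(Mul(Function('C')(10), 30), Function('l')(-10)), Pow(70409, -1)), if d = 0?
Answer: Rational(-11, 70409) ≈ -0.00015623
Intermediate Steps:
Function('C')(b) = 0
Mul(Add(Mul(Function('C')(10), 30), Function('l')(-10)), Pow(70409, -1)) = Mul(Add(Mul(0, 30), -11), Pow(70409, -1)) = Mul(Add(0, -11), Rational(1, 70409)) = Mul(-11, Rational(1, 70409)) = Rational(-11, 70409)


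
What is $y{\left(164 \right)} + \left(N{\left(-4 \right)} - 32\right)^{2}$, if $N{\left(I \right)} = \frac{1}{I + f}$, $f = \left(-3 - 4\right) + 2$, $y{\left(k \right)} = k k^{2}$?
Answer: $\frac{357369985}{81} \approx 4.412 \cdot 10^{6}$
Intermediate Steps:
$y{\left(k \right)} = k^{3}$
$f = -5$ ($f = -7 + 2 = -5$)
$N{\left(I \right)} = \frac{1}{-5 + I}$ ($N{\left(I \right)} = \frac{1}{I - 5} = \frac{1}{-5 + I}$)
$y{\left(164 \right)} + \left(N{\left(-4 \right)} - 32\right)^{2} = 164^{3} + \left(\frac{1}{-5 - 4} - 32\right)^{2} = 4410944 + \left(\frac{1}{-9} - 32\right)^{2} = 4410944 + \left(- \frac{1}{9} - 32\right)^{2} = 4410944 + \left(- \frac{289}{9}\right)^{2} = 4410944 + \frac{83521}{81} = \frac{357369985}{81}$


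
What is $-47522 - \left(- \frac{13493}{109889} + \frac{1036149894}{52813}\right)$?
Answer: $- \frac{389657910044111}{5803567757} \approx -67141.0$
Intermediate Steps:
$-47522 - \left(- \frac{13493}{109889} + \frac{1036149894}{52813}\right) = -47522 - \left(- \frac{13493}{109889} + \frac{27849}{52813 \cdot \frac{1}{37206}}\right) = -47522 + \left(- \frac{27849}{\frac{52813}{37206}} + \frac{13493}{109889}\right) = -47522 + \left(\left(-27849\right) \frac{37206}{52813} + \frac{13493}{109889}\right) = -47522 + \left(- \frac{1036149894}{52813} + \frac{13493}{109889}\right) = -47522 - \frac{113860763095957}{5803567757} = - \frac{389657910044111}{5803567757}$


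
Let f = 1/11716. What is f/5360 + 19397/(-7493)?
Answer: -1218088143227/470543615680 ≈ -2.5887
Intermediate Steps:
f = 1/11716 ≈ 8.5353e-5
f/5360 + 19397/(-7493) = (1/11716)/5360 + 19397/(-7493) = (1/11716)*(1/5360) + 19397*(-1/7493) = 1/62797760 - 19397/7493 = -1218088143227/470543615680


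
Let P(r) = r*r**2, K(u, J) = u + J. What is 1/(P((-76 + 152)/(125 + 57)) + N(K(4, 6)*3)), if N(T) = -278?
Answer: -753571/209437866 ≈ -0.0035981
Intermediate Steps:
K(u, J) = J + u
P(r) = r**3
1/(P((-76 + 152)/(125 + 57)) + N(K(4, 6)*3)) = 1/(((-76 + 152)/(125 + 57))**3 - 278) = 1/((76/182)**3 - 278) = 1/((76*(1/182))**3 - 278) = 1/((38/91)**3 - 278) = 1/(54872/753571 - 278) = 1/(-209437866/753571) = -753571/209437866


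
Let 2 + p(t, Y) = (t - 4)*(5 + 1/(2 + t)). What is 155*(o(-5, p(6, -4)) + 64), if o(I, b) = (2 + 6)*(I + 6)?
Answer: 11160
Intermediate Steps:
p(t, Y) = -2 + (-4 + t)*(5 + 1/(2 + t)) (p(t, Y) = -2 + (t - 4)*(5 + 1/(2 + t)) = -2 + (-4 + t)*(5 + 1/(2 + t)))
o(I, b) = 48 + 8*I (o(I, b) = 8*(6 + I) = 48 + 8*I)
155*(o(-5, p(6, -4)) + 64) = 155*((48 + 8*(-5)) + 64) = 155*((48 - 40) + 64) = 155*(8 + 64) = 155*72 = 11160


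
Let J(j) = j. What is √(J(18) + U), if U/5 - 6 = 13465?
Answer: √67373 ≈ 259.56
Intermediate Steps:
U = 67355 (U = 30 + 5*13465 = 30 + 67325 = 67355)
√(J(18) + U) = √(18 + 67355) = √67373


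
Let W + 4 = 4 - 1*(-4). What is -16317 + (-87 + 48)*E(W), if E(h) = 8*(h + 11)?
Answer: -20997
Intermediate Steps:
W = 4 (W = -4 + (4 - 1*(-4)) = -4 + (4 + 4) = -4 + 8 = 4)
E(h) = 88 + 8*h (E(h) = 8*(11 + h) = 88 + 8*h)
-16317 + (-87 + 48)*E(W) = -16317 + (-87 + 48)*(88 + 8*4) = -16317 - 39*(88 + 32) = -16317 - 39*120 = -16317 - 4680 = -20997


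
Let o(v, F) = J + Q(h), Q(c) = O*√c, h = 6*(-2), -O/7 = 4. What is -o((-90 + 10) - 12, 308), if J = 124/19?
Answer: -124/19 + 56*I*√3 ≈ -6.5263 + 96.995*I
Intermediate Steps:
O = -28 (O = -7*4 = -28)
J = 124/19 (J = 124*(1/19) = 124/19 ≈ 6.5263)
h = -12
Q(c) = -28*√c
o(v, F) = 124/19 - 56*I*√3
-o((-90 + 10) - 12, 308) = -(124/19 - 56*I*√3) = -124/19 + 56*I*√3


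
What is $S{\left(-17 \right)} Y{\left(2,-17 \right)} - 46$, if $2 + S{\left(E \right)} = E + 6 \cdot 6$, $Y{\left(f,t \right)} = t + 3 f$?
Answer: $-233$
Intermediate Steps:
$S{\left(E \right)} = 34 + E$ ($S{\left(E \right)} = -2 + \left(E + 6 \cdot 6\right) = -2 + \left(E + 36\right) = -2 + \left(36 + E\right) = 34 + E$)
$S{\left(-17 \right)} Y{\left(2,-17 \right)} - 46 = \left(34 - 17\right) \left(-17 + 3 \cdot 2\right) - 46 = 17 \left(-17 + 6\right) - 46 = 17 \left(-11\right) - 46 = -187 - 46 = -233$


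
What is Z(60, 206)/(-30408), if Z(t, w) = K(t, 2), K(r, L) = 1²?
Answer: -1/30408 ≈ -3.2886e-5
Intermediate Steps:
K(r, L) = 1
Z(t, w) = 1
Z(60, 206)/(-30408) = 1/(-30408) = 1*(-1/30408) = -1/30408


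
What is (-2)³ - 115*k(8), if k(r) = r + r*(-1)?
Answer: -8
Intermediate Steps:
k(r) = 0 (k(r) = r - r = 0)
(-2)³ - 115*k(8) = (-2)³ - 115*0 = -8 + 0 = -8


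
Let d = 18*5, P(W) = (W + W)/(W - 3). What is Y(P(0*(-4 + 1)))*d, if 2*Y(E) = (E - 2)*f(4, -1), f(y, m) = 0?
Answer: 0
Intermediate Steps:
P(W) = 2*W/(-3 + W) (P(W) = (2*W)/(-3 + W) = 2*W/(-3 + W))
Y(E) = 0 (Y(E) = ((E - 2)*0)/2 = ((-2 + E)*0)/2 = (½)*0 = 0)
d = 90
Y(P(0*(-4 + 1)))*d = 0*90 = 0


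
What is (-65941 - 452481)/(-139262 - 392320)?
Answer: 259211/265791 ≈ 0.97524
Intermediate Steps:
(-65941 - 452481)/(-139262 - 392320) = -518422/(-531582) = -518422*(-1/531582) = 259211/265791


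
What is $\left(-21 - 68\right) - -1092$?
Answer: $1003$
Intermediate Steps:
$\left(-21 - 68\right) - -1092 = -89 + 1092 = 1003$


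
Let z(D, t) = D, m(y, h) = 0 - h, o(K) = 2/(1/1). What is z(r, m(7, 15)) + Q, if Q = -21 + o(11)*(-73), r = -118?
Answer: -285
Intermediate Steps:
o(K) = 2 (o(K) = 2/1 = 2*1 = 2)
m(y, h) = -h
Q = -167 (Q = -21 + 2*(-73) = -21 - 146 = -167)
z(r, m(7, 15)) + Q = -118 - 167 = -285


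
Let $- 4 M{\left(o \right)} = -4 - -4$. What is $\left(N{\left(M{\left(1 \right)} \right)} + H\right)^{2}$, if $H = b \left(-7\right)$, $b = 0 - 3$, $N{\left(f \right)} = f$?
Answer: $441$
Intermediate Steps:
$M{\left(o \right)} = 0$ ($M{\left(o \right)} = - \frac{-4 - -4}{4} = - \frac{-4 + 4}{4} = \left(- \frac{1}{4}\right) 0 = 0$)
$b = -3$
$H = 21$ ($H = \left(-3\right) \left(-7\right) = 21$)
$\left(N{\left(M{\left(1 \right)} \right)} + H\right)^{2} = \left(0 + 21\right)^{2} = 21^{2} = 441$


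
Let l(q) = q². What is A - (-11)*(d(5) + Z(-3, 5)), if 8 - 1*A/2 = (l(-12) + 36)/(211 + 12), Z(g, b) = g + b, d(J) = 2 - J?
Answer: 755/223 ≈ 3.3857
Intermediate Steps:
Z(g, b) = b + g
A = 3208/223 (A = 16 - 2*((-12)² + 36)/(211 + 12) = 16 - 2*(144 + 36)/223 = 16 - 360/223 = 3208/223 ≈ 14.386)
A - (-11)*(d(5) + Z(-3, 5)) = 3208/223 - (-11)*((2 - 1*5) + (5 - 3)) = 3208/223 - (-11)*((2 - 5) + 2) = 3208/223 - (-11)*(-3 + 2) = 3208/223 - (-11)*(-1) = 3208/223 - 1*11 = 3208/223 - 11 = 755/223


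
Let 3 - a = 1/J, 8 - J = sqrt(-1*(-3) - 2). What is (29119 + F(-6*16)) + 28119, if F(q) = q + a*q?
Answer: 398074/7 ≈ 56868.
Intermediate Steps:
J = 7 (J = 8 - sqrt(-1*(-3) - 2) = 8 - sqrt(3 - 2) = 8 - sqrt(1) = 8 - 1*1 = 8 - 1 = 7)
a = 20/7 (a = 3 - 1/7 = 20/7 ≈ 2.8571)
F(q) = 27*q/7 (F(q) = q + 20*q/7 = 27*q/7)
(29119 + F(-6*16)) + 28119 = (29119 + 27*(-6*16)/7) + 28119 = (29119 + (27/7)*(-96)) + 28119 = (29119 - 2592/7) + 28119 = 201241/7 + 28119 = 398074/7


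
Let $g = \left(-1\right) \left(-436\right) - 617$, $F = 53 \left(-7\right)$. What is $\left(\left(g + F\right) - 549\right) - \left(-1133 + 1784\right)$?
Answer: $-1752$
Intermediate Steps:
$F = -371$
$g = -181$ ($g = 436 - 617 = -181$)
$\left(\left(g + F\right) - 549\right) - \left(-1133 + 1784\right) = \left(\left(-181 - 371\right) - 549\right) - \left(-1133 + 1784\right) = \left(-552 - 549\right) - 651 = -1101 - 651 = -1752$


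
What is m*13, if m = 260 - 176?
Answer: 1092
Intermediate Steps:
m = 84
m*13 = 84*13 = 1092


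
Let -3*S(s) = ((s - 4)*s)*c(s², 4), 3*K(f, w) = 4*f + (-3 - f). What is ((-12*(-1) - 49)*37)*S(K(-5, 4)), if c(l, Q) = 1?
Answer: 27380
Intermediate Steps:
K(f, w) = -1 + f (K(f, w) = (4*f + (-3 - f))/3 = (-3 + 3*f)/3 = -1 + f)
S(s) = -s*(-4 + s)/3 (S(s) = -(s - 4)*s/3 = -(-4 + s)*s/3 = -s*(-4 + s)/3)
((-12*(-1) - 49)*37)*S(K(-5, 4)) = ((-12*(-1) - 49)*37)*((-1 - 5)*(4 - (-1 - 5))/3) = ((12 - 49)*37)*((⅓)*(-6)*(4 - 1*(-6))) = (-37*37)*((⅓)*(-6)*(4 + 6)) = -1369*(-6)*10/3 = -1369*(-20) = 27380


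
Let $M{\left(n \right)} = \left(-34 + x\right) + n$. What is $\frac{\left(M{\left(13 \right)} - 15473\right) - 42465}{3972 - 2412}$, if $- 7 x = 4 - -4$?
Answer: $- \frac{405721}{10920} \approx -37.154$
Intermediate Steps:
$x = - \frac{8}{7}$ ($x = - \frac{4 - -4}{7} = - \frac{4 + 4}{7} = \left(- \frac{1}{7}\right) 8 = - \frac{8}{7} \approx -1.1429$)
$M{\left(n \right)} = - \frac{246}{7} + n$ ($M{\left(n \right)} = \left(-34 - \frac{8}{7}\right) + n = - \frac{246}{7} + n$)
$\frac{\left(M{\left(13 \right)} - 15473\right) - 42465}{3972 - 2412} = \frac{\left(\left(- \frac{246}{7} + 13\right) - 15473\right) - 42465}{3972 - 2412} = \frac{\left(- \frac{155}{7} - 15473\right) - 42465}{1560} = \left(- \frac{108466}{7} - 42465\right) \frac{1}{1560} = \left(- \frac{405721}{7}\right) \frac{1}{1560} = - \frac{405721}{10920}$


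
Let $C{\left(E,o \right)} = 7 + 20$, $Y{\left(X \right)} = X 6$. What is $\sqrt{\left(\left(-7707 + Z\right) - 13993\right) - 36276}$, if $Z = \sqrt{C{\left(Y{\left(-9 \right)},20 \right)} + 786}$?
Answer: $\sqrt{-57976 + \sqrt{813}} \approx 240.72 i$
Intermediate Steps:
$Y{\left(X \right)} = 6 X$
$C{\left(E,o \right)} = 27$
$Z = \sqrt{813}$ ($Z = \sqrt{27 + 786} = \sqrt{813} \approx 28.513$)
$\sqrt{\left(\left(-7707 + Z\right) - 13993\right) - 36276} = \sqrt{\left(\left(-7707 + \sqrt{813}\right) - 13993\right) - 36276} = \sqrt{\left(-21700 + \sqrt{813}\right) - 36276} = \sqrt{-57976 + \sqrt{813}}$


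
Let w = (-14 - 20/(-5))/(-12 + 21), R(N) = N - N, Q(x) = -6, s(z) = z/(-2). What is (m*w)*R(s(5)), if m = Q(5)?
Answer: 0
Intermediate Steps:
s(z) = -z/2 (s(z) = z*(-1/2) = -z/2)
m = -6
R(N) = 0
w = -10/9 (w = (-14 - 20*(-1/5))/9 = (-14 + 4)*(1/9) = -10*1/9 = -10/9 ≈ -1.1111)
(m*w)*R(s(5)) = -6*(-10/9)*0 = (20/3)*0 = 0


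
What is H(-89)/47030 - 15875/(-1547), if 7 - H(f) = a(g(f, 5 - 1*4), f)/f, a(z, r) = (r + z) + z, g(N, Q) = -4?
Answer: 33224162486/3237615745 ≈ 10.262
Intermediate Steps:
a(z, r) = r + 2*z
H(f) = 7 - (-8 + f)/f (H(f) = 7 - (f + 2*(-4))/f = 7 - (f - 8)/f = 7 - (-8 + f)/f)
H(-89)/47030 - 15875/(-1547) = (6 + 8/(-89))/47030 - 15875/(-1547) = (6 + 8*(-1/89))*(1/47030) - 15875*(-1/1547) = (6 - 8/89)*(1/47030) + 15875/1547 = (526/89)*(1/47030) + 15875/1547 = 263/2092835 + 15875/1547 = 33224162486/3237615745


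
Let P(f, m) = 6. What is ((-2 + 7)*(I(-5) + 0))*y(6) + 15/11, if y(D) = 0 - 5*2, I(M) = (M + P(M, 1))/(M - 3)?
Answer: 335/44 ≈ 7.6136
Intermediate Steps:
I(M) = (6 + M)/(-3 + M) (I(M) = (M + 6)/(M - 3) = (6 + M)/(-3 + M))
y(D) = -10 (y(D) = 0 - 10 = -10)
((-2 + 7)*(I(-5) + 0))*y(6) + 15/11 = ((-2 + 7)*((6 - 5)/(-3 - 5) + 0))*(-10) + 15/11 = (5*(1/(-8) + 0))*(-10) + 15*(1/11) = (5*(-1/8*1 + 0))*(-10) + 15/11 = (5*(-1/8 + 0))*(-10) + 15/11 = (5*(-1/8))*(-10) + 15/11 = -5/8*(-10) + 15/11 = 25/4 + 15/11 = 335/44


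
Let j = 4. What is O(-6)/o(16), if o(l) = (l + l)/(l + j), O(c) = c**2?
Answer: 45/2 ≈ 22.500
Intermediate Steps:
o(l) = 2*l/(4 + l) (o(l) = (l + l)/(l + 4) = (2*l)/(4 + l) = 2*l/(4 + l))
O(-6)/o(16) = (-6)**2/((2*16/(4 + 16))) = 36/((2*16/20)) = 36/((2*16*(1/20))) = 36/(8/5) = 36*(5/8) = 45/2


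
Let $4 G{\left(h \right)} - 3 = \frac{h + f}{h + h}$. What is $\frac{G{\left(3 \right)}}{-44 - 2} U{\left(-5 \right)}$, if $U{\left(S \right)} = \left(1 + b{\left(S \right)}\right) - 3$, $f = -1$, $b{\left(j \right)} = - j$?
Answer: $- \frac{5}{92} \approx -0.054348$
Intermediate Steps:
$G{\left(h \right)} = \frac{3}{4} + \frac{-1 + h}{8 h}$ ($G{\left(h \right)} = \frac{3}{4} + \frac{\left(h - 1\right) \frac{1}{h + h}}{4} = \frac{3}{4} + \frac{\left(-1 + h\right) \frac{1}{2 h}}{4} = \frac{3}{4} + \frac{\frac{1}{2} \frac{1}{h} \left(-1 + h\right)}{4} = \frac{3}{4} + \frac{-1 + h}{8 h}$)
$U{\left(S \right)} = -2 - S$ ($U{\left(S \right)} = \left(1 - S\right) - 3 = -2 - S$)
$\frac{G{\left(3 \right)}}{-44 - 2} U{\left(-5 \right)} = \frac{\frac{1}{8} \cdot \frac{1}{3} \left(-1 + 7 \cdot 3\right)}{-44 - 2} \left(-2 - -5\right) = \frac{\frac{1}{8} \cdot \frac{1}{3} \left(-1 + 21\right)}{-46} \left(-2 + 5\right) = - \frac{\frac{1}{8} \cdot \frac{1}{3} \cdot 20}{46} \cdot 3 = \left(- \frac{1}{46}\right) \frac{5}{6} \cdot 3 = \left(- \frac{5}{276}\right) 3 = - \frac{5}{92}$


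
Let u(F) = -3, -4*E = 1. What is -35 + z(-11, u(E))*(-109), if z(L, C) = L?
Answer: 1164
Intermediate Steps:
E = -1/4 (E = -1/4*1 = -1/4 ≈ -0.25000)
-35 + z(-11, u(E))*(-109) = -35 - 11*(-109) = -35 + 1199 = 1164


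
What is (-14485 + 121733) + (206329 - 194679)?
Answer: 118898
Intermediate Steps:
(-14485 + 121733) + (206329 - 194679) = 107248 + 11650 = 118898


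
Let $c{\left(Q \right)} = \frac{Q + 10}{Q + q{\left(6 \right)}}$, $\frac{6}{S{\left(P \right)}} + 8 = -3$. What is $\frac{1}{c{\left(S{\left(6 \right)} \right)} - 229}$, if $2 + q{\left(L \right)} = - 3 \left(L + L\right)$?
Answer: $- \frac{53}{12150} \approx -0.0043621$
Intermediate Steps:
$S{\left(P \right)} = - \frac{6}{11}$ ($S{\left(P \right)} = \frac{6}{-8 - 3} = \frac{6}{-11} = 6 \left(- \frac{1}{11}\right) = - \frac{6}{11}$)
$q{\left(L \right)} = -2 - 6 L$ ($q{\left(L \right)} = -2 - 3 \left(L + L\right) = -2 - 3 \cdot 2 L = -2 - 6 L$)
$c{\left(Q \right)} = \frac{10 + Q}{-38 + Q}$ ($c{\left(Q \right)} = \frac{Q + 10}{Q - 38} = \frac{10 + Q}{Q - 38} = \frac{10 + Q}{-38 + Q}$)
$\frac{1}{c{\left(S{\left(6 \right)} \right)} - 229} = \frac{1}{\frac{10 - \frac{6}{11}}{-38 - \frac{6}{11}} - 229} = \frac{1}{\frac{1}{- \frac{424}{11}} \cdot \frac{104}{11} - 229} = \frac{1}{\left(- \frac{11}{424}\right) \frac{104}{11} - 229} = \frac{1}{- \frac{13}{53} - 229} = \frac{1}{- \frac{12150}{53}} = - \frac{53}{12150}$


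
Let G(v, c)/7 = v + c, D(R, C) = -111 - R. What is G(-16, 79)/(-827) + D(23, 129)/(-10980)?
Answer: -2365681/4540230 ≈ -0.52105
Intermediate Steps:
G(v, c) = 7*c + 7*v (G(v, c) = 7*(v + c) = 7*(c + v) = 7*c + 7*v)
G(-16, 79)/(-827) + D(23, 129)/(-10980) = (7*79 + 7*(-16))/(-827) + (-111 - 1*23)/(-10980) = (553 - 112)*(-1/827) + (-111 - 23)*(-1/10980) = 441*(-1/827) - 134*(-1/10980) = -441/827 + 67/5490 = -2365681/4540230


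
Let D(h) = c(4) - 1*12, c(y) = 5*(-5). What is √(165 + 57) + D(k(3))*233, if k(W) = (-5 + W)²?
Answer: -8621 + √222 ≈ -8606.1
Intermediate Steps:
c(y) = -25
D(h) = -37 (D(h) = -25 - 1*12 = -25 - 12 = -37)
√(165 + 57) + D(k(3))*233 = √(165 + 57) - 37*233 = √222 - 8621 = -8621 + √222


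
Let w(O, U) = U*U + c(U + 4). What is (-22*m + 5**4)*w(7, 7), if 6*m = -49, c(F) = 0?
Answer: 118286/3 ≈ 39429.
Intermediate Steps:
m = -49/6 (m = (1/6)*(-49) = -49/6 ≈ -8.1667)
w(O, U) = U**2 (w(O, U) = U*U + 0 = U**2 + 0 = U**2)
(-22*m + 5**4)*w(7, 7) = (-22*(-49/6) + 5**4)*7**2 = (539/3 + 625)*49 = (2414/3)*49 = 118286/3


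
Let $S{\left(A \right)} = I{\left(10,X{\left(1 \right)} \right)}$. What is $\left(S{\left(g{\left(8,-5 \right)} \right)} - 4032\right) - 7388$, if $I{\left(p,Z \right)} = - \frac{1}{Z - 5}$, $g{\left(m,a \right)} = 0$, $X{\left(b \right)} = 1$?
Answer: $- \frac{45679}{4} \approx -11420.0$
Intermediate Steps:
$I{\left(p,Z \right)} = - \frac{1}{-5 + Z}$ ($I{\left(p,Z \right)} = - \frac{1}{Z - 5} = - \frac{1}{-5 + Z}$)
$S{\left(A \right)} = \frac{1}{4}$ ($S{\left(A \right)} = - \frac{1}{-5 + 1} = - \frac{1}{-4} = \left(-1\right) \left(- \frac{1}{4}\right) = \frac{1}{4}$)
$\left(S{\left(g{\left(8,-5 \right)} \right)} - 4032\right) - 7388 = \left(\frac{1}{4} - 4032\right) - 7388 = - \frac{16127}{4} - 7388 = - \frac{45679}{4}$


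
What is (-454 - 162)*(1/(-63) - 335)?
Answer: 1857328/9 ≈ 2.0637e+5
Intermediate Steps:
(-454 - 162)*(1/(-63) - 335) = -616*(-1/63 - 335) = -616*(-21106/63) = 1857328/9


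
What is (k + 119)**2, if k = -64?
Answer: 3025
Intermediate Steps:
(k + 119)**2 = (-64 + 119)**2 = 55**2 = 3025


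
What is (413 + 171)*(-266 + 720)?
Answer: 265136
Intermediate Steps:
(413 + 171)*(-266 + 720) = 584*454 = 265136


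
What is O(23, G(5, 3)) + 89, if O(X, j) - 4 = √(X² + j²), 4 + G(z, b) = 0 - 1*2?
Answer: 93 + √565 ≈ 116.77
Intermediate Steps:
G(z, b) = -6 (G(z, b) = -4 + (0 - 1*2) = -4 + (0 - 2) = -4 - 2 = -6)
O(X, j) = 4 + √(X² + j²)
O(23, G(5, 3)) + 89 = (4 + √(23² + (-6)²)) + 89 = (4 + √(529 + 36)) + 89 = (4 + √565) + 89 = 93 + √565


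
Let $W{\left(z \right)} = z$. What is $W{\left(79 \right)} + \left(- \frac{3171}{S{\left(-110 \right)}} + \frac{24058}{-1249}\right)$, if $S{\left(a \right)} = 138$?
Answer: $\frac{2112005}{57454} \approx 36.76$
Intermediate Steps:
$W{\left(79 \right)} + \left(- \frac{3171}{S{\left(-110 \right)}} + \frac{24058}{-1249}\right) = 79 + \left(- \frac{3171}{138} + \frac{24058}{-1249}\right) = 79 + \left(\left(-3171\right) \frac{1}{138} + 24058 \left(- \frac{1}{1249}\right)\right) = 79 - \frac{2426861}{57454} = \frac{2112005}{57454}$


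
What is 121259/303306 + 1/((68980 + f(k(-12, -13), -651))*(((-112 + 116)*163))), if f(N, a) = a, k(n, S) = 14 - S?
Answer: 2701075176439/6756218189724 ≈ 0.39979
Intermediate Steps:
121259/303306 + 1/((68980 + f(k(-12, -13), -651))*(((-112 + 116)*163))) = 121259/303306 + 1/((68980 - 651)*(((-112 + 116)*163))) = 121259*(1/303306) + 1/(68329*((4*163))) = 121259/303306 + (1/68329)/652 = 121259/303306 + (1/68329)*(1/652) = 121259/303306 + 1/44550508 = 2701075176439/6756218189724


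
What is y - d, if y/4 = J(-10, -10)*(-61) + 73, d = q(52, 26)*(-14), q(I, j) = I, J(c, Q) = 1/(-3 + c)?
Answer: 13504/13 ≈ 1038.8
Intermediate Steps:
d = -728 (d = 52*(-14) = -728)
y = 4040/13 (y = 4*(-61/(-3 - 10) + 73) = 4*(-61/(-13) + 73) = 4*(-1/13*(-61) + 73) = 4*(61/13 + 73) = 4*(1010/13) = 4040/13 ≈ 310.77)
y - d = 4040/13 - 1*(-728) = 4040/13 + 728 = 13504/13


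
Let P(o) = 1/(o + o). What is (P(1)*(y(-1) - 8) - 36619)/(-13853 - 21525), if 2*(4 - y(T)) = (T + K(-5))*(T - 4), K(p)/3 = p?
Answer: 36641/35378 ≈ 1.0357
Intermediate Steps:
K(p) = 3*p
P(o) = 1/(2*o)
y(T) = 4 - (-15 + T)*(-4 + T)/2 (y(T) = 4 - (T + 3*(-5))*(T - 4)/2 = 4 - (T - 15)*(-4 + T)/2 = 4 - (-15 + T)*(-4 + T)/2)
(P(1)*(y(-1) - 8) - 36619)/(-13853 - 21525) = (((1/2)/1)*((-26 - 1/2*(-1)**2 + (19/2)*(-1)) - 8) - 36619)/(-13853 - 21525) = (((1/2)*1)*((-26 - 1/2*1 - 19/2) - 8) - 36619)/(-35378) = (((-26 - 1/2 - 19/2) - 8)/2 - 36619)*(-1/35378) = ((-36 - 8)/2 - 36619)*(-1/35378) = ((1/2)*(-44) - 36619)*(-1/35378) = (-22 - 36619)*(-1/35378) = -36641*(-1/35378) = 36641/35378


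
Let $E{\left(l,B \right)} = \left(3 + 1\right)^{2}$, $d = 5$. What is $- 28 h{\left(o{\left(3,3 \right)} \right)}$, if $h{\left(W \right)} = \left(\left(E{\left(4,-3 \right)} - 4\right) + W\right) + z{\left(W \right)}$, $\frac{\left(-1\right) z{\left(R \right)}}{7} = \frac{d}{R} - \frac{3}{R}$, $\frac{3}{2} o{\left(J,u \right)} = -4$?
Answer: $- \frac{1225}{3} \approx -408.33$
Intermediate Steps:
$o{\left(J,u \right)} = - \frac{8}{3}$ ($o{\left(J,u \right)} = \frac{2}{3} \left(-4\right) = - \frac{8}{3}$)
$E{\left(l,B \right)} = 16$ ($E{\left(l,B \right)} = 4^{2} = 16$)
$z{\left(R \right)} = - \frac{14}{R}$ ($z{\left(R \right)} = - 7 \left(\frac{5}{R} - \frac{3}{R}\right) = - 7 \frac{2}{R} = - \frac{14}{R}$)
$h{\left(W \right)} = 12 + W - \frac{14}{W}$ ($h{\left(W \right)} = \left(\left(16 - 4\right) + W\right) - \frac{14}{W} = \left(12 + W\right) - \frac{14}{W} = 12 + W - \frac{14}{W}$)
$- 28 h{\left(o{\left(3,3 \right)} \right)} = - 28 \left(12 - \frac{8}{3} - \frac{14}{- \frac{8}{3}}\right) = - 28 \left(12 - \frac{8}{3} - - \frac{21}{4}\right) = - 28 \left(12 - \frac{8}{3} + \frac{21}{4}\right) = \left(-28\right) \frac{175}{12} = - \frac{1225}{3}$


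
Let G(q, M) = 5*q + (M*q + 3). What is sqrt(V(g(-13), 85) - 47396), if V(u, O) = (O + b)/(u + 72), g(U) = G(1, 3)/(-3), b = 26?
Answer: I*sqrt(1991748635)/205 ≈ 217.7*I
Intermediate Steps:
G(q, M) = 3 + 5*q + M*q (G(q, M) = 5*q + (3 + M*q) = 3 + 5*q + M*q)
g(U) = -11/3 (g(U) = (3 + 5*1 + 3*1)/(-3) = (3 + 5 + 3)*(-1/3) = 11*(-1/3) = -11/3)
V(u, O) = (26 + O)/(72 + u) (V(u, O) = (O + 26)/(u + 72) = (26 + O)/(72 + u))
sqrt(V(g(-13), 85) - 47396) = sqrt((26 + 85)/(72 - 11/3) - 47396) = sqrt(111/(205/3) - 47396) = sqrt((3/205)*111 - 47396) = sqrt(333/205 - 47396) = sqrt(-9715847/205) = I*sqrt(1991748635)/205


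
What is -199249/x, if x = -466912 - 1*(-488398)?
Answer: -199249/21486 ≈ -9.2734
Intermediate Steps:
x = 21486 (x = -466912 + 488398 = 21486)
-199249/x = -199249/21486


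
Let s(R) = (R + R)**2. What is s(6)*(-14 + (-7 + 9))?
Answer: -1728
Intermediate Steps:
s(R) = 4*R**2 (s(R) = (2*R)**2 = 4*R**2)
s(6)*(-14 + (-7 + 9)) = (4*6**2)*(-14 + (-7 + 9)) = (4*36)*(-14 + 2) = 144*(-12) = -1728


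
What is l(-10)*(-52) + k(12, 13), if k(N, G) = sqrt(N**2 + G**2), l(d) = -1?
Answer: 52 + sqrt(313) ≈ 69.692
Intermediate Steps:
k(N, G) = sqrt(G**2 + N**2)
l(-10)*(-52) + k(12, 13) = -1*(-52) + sqrt(13**2 + 12**2) = 52 + sqrt(169 + 144) = 52 + sqrt(313)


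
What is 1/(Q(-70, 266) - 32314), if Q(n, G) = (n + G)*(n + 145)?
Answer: -1/17614 ≈ -5.6773e-5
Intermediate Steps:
Q(n, G) = (145 + n)*(G + n) (Q(n, G) = (G + n)*(145 + n) = (145 + n)*(G + n))
1/(Q(-70, 266) - 32314) = 1/(((-70)² + 145*266 + 145*(-70) + 266*(-70)) - 32314) = 1/((4900 + 38570 - 10150 - 18620) - 32314) = 1/(14700 - 32314) = 1/(-17614) = -1/17614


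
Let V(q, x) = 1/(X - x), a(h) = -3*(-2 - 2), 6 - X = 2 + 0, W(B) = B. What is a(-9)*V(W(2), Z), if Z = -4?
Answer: 3/2 ≈ 1.5000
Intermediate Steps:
X = 4 (X = 6 - (2 + 0) = 6 - 1*2 = 6 - 2 = 4)
a(h) = 12 (a(h) = -3*(-4) = 12)
V(q, x) = 1/(4 - x)
a(-9)*V(W(2), Z) = 12*(-1/(-4 - 4)) = 12*(-1/(-8)) = 12*(-1*(-⅛)) = 12*(⅛) = 3/2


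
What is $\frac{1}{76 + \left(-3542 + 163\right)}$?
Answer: $- \frac{1}{3303} \approx -0.00030276$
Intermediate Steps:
$\frac{1}{76 + \left(-3542 + 163\right)} = \frac{1}{76 - 3379} = \frac{1}{-3303} = - \frac{1}{3303}$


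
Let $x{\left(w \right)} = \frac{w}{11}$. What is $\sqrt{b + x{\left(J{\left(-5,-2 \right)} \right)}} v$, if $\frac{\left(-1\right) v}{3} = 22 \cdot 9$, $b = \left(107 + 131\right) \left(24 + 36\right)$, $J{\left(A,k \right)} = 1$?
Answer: $- 54 \sqrt{1727891} \approx -70983.0$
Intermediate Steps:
$b = 14280$ ($b = 238 \cdot 60 = 14280$)
$x{\left(w \right)} = \frac{w}{11}$ ($x{\left(w \right)} = w \frac{1}{11} = \frac{w}{11}$)
$v = -594$ ($v = - 3 \cdot 22 \cdot 9 = \left(-3\right) 198 = -594$)
$\sqrt{b + x{\left(J{\left(-5,-2 \right)} \right)}} v = \sqrt{14280 + \frac{1}{11} \cdot 1} \left(-594\right) = \sqrt{14280 + \frac{1}{11}} \left(-594\right) = \sqrt{\frac{157081}{11}} \left(-594\right) = \frac{\sqrt{1727891}}{11} \left(-594\right) = - 54 \sqrt{1727891}$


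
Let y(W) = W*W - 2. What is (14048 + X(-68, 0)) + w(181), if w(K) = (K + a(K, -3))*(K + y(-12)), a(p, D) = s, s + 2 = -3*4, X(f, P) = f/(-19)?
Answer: 1291859/19 ≈ 67993.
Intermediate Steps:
X(f, P) = -f/19 (X(f, P) = f*(-1/19) = -f/19)
s = -14 (s = -2 - 3*4 = -2 - 12 = -14)
a(p, D) = -14
y(W) = -2 + W² (y(W) = W² - 2 = -2 + W²)
w(K) = (-14 + K)*(142 + K) (w(K) = (K - 14)*(K + (-2 + (-12)²)) = (-14 + K)*(K + (-2 + 144)) = (-14 + K)*(K + 142) = (-14 + K)*(142 + K))
(14048 + X(-68, 0)) + w(181) = (14048 - 1/19*(-68)) + (-1988 + 181² + 128*181) = (14048 + 68/19) + (-1988 + 32761 + 23168) = 266980/19 + 53941 = 1291859/19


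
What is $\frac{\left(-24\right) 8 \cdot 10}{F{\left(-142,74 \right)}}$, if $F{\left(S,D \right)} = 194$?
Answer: $- \frac{960}{97} \approx -9.8969$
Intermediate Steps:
$\frac{\left(-24\right) 8 \cdot 10}{F{\left(-142,74 \right)}} = \frac{\left(-24\right) 8 \cdot 10}{194} = \left(-192\right) 10 \cdot \frac{1}{194} = \left(-1920\right) \frac{1}{194} = - \frac{960}{97}$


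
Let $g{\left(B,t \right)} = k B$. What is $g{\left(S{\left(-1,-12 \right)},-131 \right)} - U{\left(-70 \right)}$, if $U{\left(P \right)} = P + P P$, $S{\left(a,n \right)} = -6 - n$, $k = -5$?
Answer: $-4860$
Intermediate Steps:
$g{\left(B,t \right)} = - 5 B$
$U{\left(P \right)} = P + P^{2}$
$g{\left(S{\left(-1,-12 \right)},-131 \right)} - U{\left(-70 \right)} = - 5 \left(-6 - -12\right) - - 70 \left(1 - 70\right) = - 5 \left(-6 + 12\right) - \left(-70\right) \left(-69\right) = \left(-5\right) 6 - 4830 = -30 - 4830 = -4860$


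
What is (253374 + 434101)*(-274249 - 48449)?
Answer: -221846807550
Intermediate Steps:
(253374 + 434101)*(-274249 - 48449) = 687475*(-322698) = -221846807550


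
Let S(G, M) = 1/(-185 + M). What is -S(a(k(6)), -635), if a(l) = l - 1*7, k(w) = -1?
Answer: 1/820 ≈ 0.0012195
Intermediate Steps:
a(l) = -7 + l (a(l) = l - 7 = -7 + l)
-S(a(k(6)), -635) = -1/(-185 - 635) = -1/(-820) = -1*(-1/820) = 1/820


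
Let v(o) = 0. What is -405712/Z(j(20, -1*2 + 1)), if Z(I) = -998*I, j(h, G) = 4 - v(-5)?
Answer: 50714/499 ≈ 101.63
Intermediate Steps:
j(h, G) = 4 (j(h, G) = 4 - 1*0 = 4 + 0 = 4)
-405712/Z(j(20, -1*2 + 1)) = -405712/((-998*4)) = -405712/(-3992) = -405712*(-1/3992) = 50714/499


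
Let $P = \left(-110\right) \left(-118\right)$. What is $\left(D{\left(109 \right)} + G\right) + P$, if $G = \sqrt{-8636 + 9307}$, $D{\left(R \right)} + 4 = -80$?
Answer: $12896 + \sqrt{671} \approx 12922.0$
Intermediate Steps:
$P = 12980$
$D{\left(R \right)} = -84$ ($D{\left(R \right)} = -4 - 80 = -84$)
$G = \sqrt{671} \approx 25.904$
$\left(D{\left(109 \right)} + G\right) + P = \left(-84 + \sqrt{671}\right) + 12980 = 12896 + \sqrt{671}$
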